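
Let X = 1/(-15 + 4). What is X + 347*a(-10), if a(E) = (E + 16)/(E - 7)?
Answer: -22919/187 ≈ -122.56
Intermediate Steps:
X = -1/11 (X = 1/(-11) = -1/11 ≈ -0.090909)
a(E) = (16 + E)/(-7 + E)
X + 347*a(-10) = -1/11 + 347*((16 - 10)/(-7 - 10)) = -1/11 + 347*(6/(-17)) = -1/11 + 347*(-1/17*6) = -1/11 + 347*(-6/17) = -1/11 - 2082/17 = -22919/187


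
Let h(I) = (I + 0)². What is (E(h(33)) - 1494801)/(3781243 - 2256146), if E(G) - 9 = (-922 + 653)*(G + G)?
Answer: -2080674/1525097 ≈ -1.3643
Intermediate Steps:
h(I) = I²
E(G) = 9 - 538*G (E(G) = 9 + (-922 + 653)*(G + G) = 9 - 538*G)
(E(h(33)) - 1494801)/(3781243 - 2256146) = ((9 - 538*33²) - 1494801)/(3781243 - 2256146) = ((9 - 538*1089) - 1494801)/1525097 = ((9 - 585882) - 1494801)*(1/1525097) = (-585873 - 1494801)*(1/1525097) = -2080674*1/1525097 = -2080674/1525097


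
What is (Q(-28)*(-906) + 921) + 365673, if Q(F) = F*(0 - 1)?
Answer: 341226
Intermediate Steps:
Q(F) = -F (Q(F) = F*(-1) = -F)
(Q(-28)*(-906) + 921) + 365673 = (-1*(-28)*(-906) + 921) + 365673 = (28*(-906) + 921) + 365673 = (-25368 + 921) + 365673 = -24447 + 365673 = 341226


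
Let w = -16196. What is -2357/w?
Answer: 2357/16196 ≈ 0.14553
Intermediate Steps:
-2357/w = -2357/(-16196) = -2357*(-1/16196) = 2357/16196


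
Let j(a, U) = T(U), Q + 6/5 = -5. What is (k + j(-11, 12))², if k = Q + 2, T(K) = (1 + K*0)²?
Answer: 256/25 ≈ 10.240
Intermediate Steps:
T(K) = 1 (T(K) = (1 + 0)² = 1² = 1)
Q = -31/5 (Q = -6/5 - 5 = -31/5 ≈ -6.2000)
j(a, U) = 1
k = -21/5 (k = -31/5 + 2 = -21/5 ≈ -4.2000)
(k + j(-11, 12))² = (-21/5 + 1)² = (-16/5)² = 256/25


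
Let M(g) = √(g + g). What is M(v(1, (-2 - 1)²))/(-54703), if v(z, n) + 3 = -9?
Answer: -2*I*√6/54703 ≈ -8.9556e-5*I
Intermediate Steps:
v(z, n) = -12 (v(z, n) = -3 - 9 = -12)
M(g) = √2*√g (M(g) = √(2*g) = √2*√g)
M(v(1, (-2 - 1)²))/(-54703) = (√2*√(-12))/(-54703) = (√2*(2*I*√3))*(-1/54703) = (2*I*√6)*(-1/54703) = -2*I*√6/54703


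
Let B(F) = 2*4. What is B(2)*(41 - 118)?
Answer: -616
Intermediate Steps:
B(F) = 8
B(2)*(41 - 118) = 8*(41 - 118) = 8*(-77) = -616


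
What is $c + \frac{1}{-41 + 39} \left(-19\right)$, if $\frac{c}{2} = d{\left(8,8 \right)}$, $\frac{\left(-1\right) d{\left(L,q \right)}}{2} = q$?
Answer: $- \frac{45}{2} \approx -22.5$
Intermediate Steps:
$d{\left(L,q \right)} = - 2 q$
$c = -32$ ($c = 2 \left(\left(-2\right) 8\right) = 2 \left(-16\right) = -32$)
$c + \frac{1}{-41 + 39} \left(-19\right) = -32 + \frac{1}{-41 + 39} \left(-19\right) = -32 + \frac{1}{-2} \left(-19\right) = -32 - - \frac{19}{2} = -32 + \frac{19}{2} = - \frac{45}{2}$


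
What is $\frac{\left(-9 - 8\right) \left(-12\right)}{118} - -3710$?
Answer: $\frac{218992}{59} \approx 3711.7$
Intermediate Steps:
$\frac{\left(-9 - 8\right) \left(-12\right)}{118} - -3710 = \left(-9 - 8\right) \left(-12\right) \frac{1}{118} + 3710 = \left(-17\right) \left(-12\right) \frac{1}{118} + 3710 = 204 \cdot \frac{1}{118} + 3710 = \frac{102}{59} + 3710 = \frac{218992}{59}$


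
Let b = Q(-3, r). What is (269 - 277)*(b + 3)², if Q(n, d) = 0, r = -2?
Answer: -72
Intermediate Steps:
b = 0
(269 - 277)*(b + 3)² = (269 - 277)*(0 + 3)² = -8*3² = -8*9 = -72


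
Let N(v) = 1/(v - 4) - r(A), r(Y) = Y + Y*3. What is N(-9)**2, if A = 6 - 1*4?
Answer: 11025/169 ≈ 65.237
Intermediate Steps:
A = 2 (A = 6 - 4 = 2)
r(Y) = 4*Y (r(Y) = Y + 3*Y = 4*Y)
N(v) = -8 + 1/(-4 + v) (N(v) = 1/(v - 4) - 4*2 = 1/(-4 + v) - 1*8 = 1/(-4 + v) - 8 = -8 + 1/(-4 + v))
N(-9)**2 = ((33 - 8*(-9))/(-4 - 9))**2 = ((33 + 72)/(-13))**2 = (-1/13*105)**2 = (-105/13)**2 = 11025/169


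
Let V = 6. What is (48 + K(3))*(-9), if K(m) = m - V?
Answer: -405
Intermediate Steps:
K(m) = -6 + m (K(m) = m - 1*6 = m - 6 = -6 + m)
(48 + K(3))*(-9) = (48 + (-6 + 3))*(-9) = (48 - 3)*(-9) = 45*(-9) = -405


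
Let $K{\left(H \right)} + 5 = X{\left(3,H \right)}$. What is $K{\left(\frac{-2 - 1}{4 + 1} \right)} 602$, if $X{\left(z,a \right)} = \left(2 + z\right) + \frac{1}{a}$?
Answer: $- \frac{3010}{3} \approx -1003.3$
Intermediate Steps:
$X{\left(z,a \right)} = 2 + z + \frac{1}{a}$
$K{\left(H \right)} = \frac{1}{H}$ ($K{\left(H \right)} = -5 + \left(2 + 3 + \frac{1}{H}\right) = -5 + \left(5 + \frac{1}{H}\right) = \frac{1}{H}$)
$K{\left(\frac{-2 - 1}{4 + 1} \right)} 602 = \frac{1}{\left(-2 - 1\right) \frac{1}{4 + 1}} \cdot 602 = \frac{1}{\left(-3\right) \frac{1}{5}} \cdot 602 = \frac{1}{- \frac{3}{5}} \cdot 602 = \left(- \frac{5}{3}\right) 602 = - \frac{3010}{3}$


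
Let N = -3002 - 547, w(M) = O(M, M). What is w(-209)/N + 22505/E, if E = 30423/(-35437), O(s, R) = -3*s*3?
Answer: -943473032576/35990409 ≈ -26215.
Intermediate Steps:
O(s, R) = -9*s
w(M) = -9*M
N = -3549
E = -30423/35437 (E = 30423*(-1/35437) = -30423/35437 ≈ -0.85851)
w(-209)/N + 22505/E = -9*(-209)/(-3549) + 22505/(-30423/35437) = 1881*(-1/3549) + 22505*(-35437/30423) = -627/1183 - 797509685/30423 = -943473032576/35990409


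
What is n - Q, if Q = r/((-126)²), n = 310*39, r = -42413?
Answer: 27426179/2268 ≈ 12093.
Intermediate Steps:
n = 12090
Q = -6059/2268 (Q = -42413/((-126)²) = -42413/15876 = -42413*1/15876 = -6059/2268 ≈ -2.6715)
n - Q = 12090 - 1*(-6059/2268) = 12090 + 6059/2268 = 27426179/2268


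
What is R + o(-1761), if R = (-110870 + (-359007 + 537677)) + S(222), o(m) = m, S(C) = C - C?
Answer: 66039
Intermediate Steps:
S(C) = 0
R = 67800 (R = (-110870 + (-359007 + 537677)) + 0 = (-110870 + 178670) + 0 = 67800 + 0 = 67800)
R + o(-1761) = 67800 - 1761 = 66039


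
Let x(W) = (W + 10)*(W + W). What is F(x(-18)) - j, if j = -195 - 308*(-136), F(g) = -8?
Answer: -41701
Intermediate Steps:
x(W) = 2*W*(10 + W) (x(W) = (10 + W)*(2*W) = 2*W*(10 + W))
j = 41693 (j = -195 + 41888 = 41693)
F(x(-18)) - j = -8 - 1*41693 = -8 - 41693 = -41701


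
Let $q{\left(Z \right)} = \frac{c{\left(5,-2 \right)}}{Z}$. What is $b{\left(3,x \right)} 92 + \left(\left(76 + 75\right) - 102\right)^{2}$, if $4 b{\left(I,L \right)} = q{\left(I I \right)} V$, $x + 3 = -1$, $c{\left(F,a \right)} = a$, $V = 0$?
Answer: $2401$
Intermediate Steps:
$x = -4$ ($x = -3 - 1 = -4$)
$q{\left(Z \right)} = - \frac{2}{Z}$
$b{\left(I,L \right)} = 0$ ($b{\left(I,L \right)} = \frac{- \frac{2}{I I} 0}{4} = \frac{- \frac{2}{I^{2}} \cdot 0}{4} = \frac{1}{4} \cdot 0 = 0$)
$b{\left(3,x \right)} 92 + \left(\left(76 + 75\right) - 102\right)^{2} = 0 \cdot 92 + \left(\left(76 + 75\right) - 102\right)^{2} = 0 + \left(151 - 102\right)^{2} = 0 + 49^{2} = 0 + 2401 = 2401$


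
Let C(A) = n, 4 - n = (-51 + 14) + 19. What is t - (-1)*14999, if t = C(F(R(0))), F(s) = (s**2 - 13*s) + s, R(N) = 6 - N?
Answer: 15021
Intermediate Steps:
F(s) = s**2 - 12*s
n = 22 (n = 4 - ((-51 + 14) + 19) = 4 - (-37 + 19) = 4 - 1*(-18) = 4 + 18 = 22)
C(A) = 22
t = 22
t - (-1)*14999 = 22 - (-1)*14999 = 22 - 1*(-14999) = 22 + 14999 = 15021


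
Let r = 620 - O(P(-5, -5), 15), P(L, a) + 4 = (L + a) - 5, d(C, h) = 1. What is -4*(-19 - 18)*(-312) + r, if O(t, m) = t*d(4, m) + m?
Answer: -45552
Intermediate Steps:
P(L, a) = -9 + L + a (P(L, a) = -4 + ((L + a) - 5) = -4 + (-5 + L + a) = -9 + L + a)
O(t, m) = m + t (O(t, m) = t*1 + m = t + m = m + t)
r = 624 (r = 620 - (15 + (-9 - 5 - 5)) = 620 - (15 - 19) = 620 - 1*(-4) = 620 + 4 = 624)
-4*(-19 - 18)*(-312) + r = -4*(-19 - 18)*(-312) + 624 = -4*(-37)*(-312) + 624 = 148*(-312) + 624 = -46176 + 624 = -45552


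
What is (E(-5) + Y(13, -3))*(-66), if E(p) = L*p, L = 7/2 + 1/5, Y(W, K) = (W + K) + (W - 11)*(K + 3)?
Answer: 561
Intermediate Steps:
Y(W, K) = K + W + (-11 + W)*(3 + K) (Y(W, K) = (K + W) + (-11 + W)*(3 + K) = K + W + (-11 + W)*(3 + K))
L = 37/10 (L = 7*(½) + 1*(⅕) = 7/2 + ⅕ = 37/10 ≈ 3.7000)
E(p) = 37*p/10
(E(-5) + Y(13, -3))*(-66) = ((37/10)*(-5) + (-33 - 10*(-3) + 4*13 - 3*13))*(-66) = (-37/2 + (-33 + 30 + 52 - 39))*(-66) = (-37/2 + 10)*(-66) = -17/2*(-66) = 561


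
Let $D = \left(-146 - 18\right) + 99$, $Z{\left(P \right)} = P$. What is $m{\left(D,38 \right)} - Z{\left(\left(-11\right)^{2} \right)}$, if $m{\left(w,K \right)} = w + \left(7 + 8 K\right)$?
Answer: $125$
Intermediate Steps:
$D = -65$ ($D = -164 + 99 = -65$)
$m{\left(w,K \right)} = 7 + w + 8 K$
$m{\left(D,38 \right)} - Z{\left(\left(-11\right)^{2} \right)} = \left(7 - 65 + 8 \cdot 38\right) - \left(-11\right)^{2} = \left(7 - 65 + 304\right) - 121 = 246 - 121 = 125$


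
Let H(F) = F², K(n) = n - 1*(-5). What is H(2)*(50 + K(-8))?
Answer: 188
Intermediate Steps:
K(n) = 5 + n (K(n) = n + 5 = 5 + n)
H(2)*(50 + K(-8)) = 2²*(50 + (5 - 8)) = 4*(50 - 3) = 4*47 = 188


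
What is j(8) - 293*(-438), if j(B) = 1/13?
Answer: 1668343/13 ≈ 1.2833e+5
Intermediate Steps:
j(B) = 1/13
j(8) - 293*(-438) = 1/13 - 293*(-438) = 1/13 + 128334 = 1668343/13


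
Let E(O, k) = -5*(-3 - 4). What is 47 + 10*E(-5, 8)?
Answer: 397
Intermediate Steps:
E(O, k) = 35 (E(O, k) = -5*(-7) = 35)
47 + 10*E(-5, 8) = 47 + 10*35 = 47 + 350 = 397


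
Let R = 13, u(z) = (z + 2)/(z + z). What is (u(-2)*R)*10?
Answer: 0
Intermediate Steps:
u(z) = (2 + z)/(2*z) (u(z) = (2 + z)/((2*z)) = (2 + z)*(1/(2*z)) = (2 + z)/(2*z))
(u(-2)*R)*10 = (((½)*(2 - 2)/(-2))*13)*10 = (((½)*(-½)*0)*13)*10 = (0*13)*10 = 0*10 = 0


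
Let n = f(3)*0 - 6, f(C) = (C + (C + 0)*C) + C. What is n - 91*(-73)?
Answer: 6637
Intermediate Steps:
f(C) = C² + 2*C (f(C) = (C + C*C) + C = (C + C²) + C = C² + 2*C)
n = -6 (n = (3*(2 + 3))*0 - 6 = (3*5)*0 - 6 = 15*0 - 6 = 0 - 6 = -6)
n - 91*(-73) = -6 - 91*(-73) = -6 + 6643 = 6637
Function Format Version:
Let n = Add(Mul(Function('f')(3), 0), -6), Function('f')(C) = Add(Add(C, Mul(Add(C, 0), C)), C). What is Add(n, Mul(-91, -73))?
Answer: 6637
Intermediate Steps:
Function('f')(C) = Add(Pow(C, 2), Mul(2, C)) (Function('f')(C) = Add(Add(C, Mul(C, C)), C) = Add(Add(C, Pow(C, 2)), C) = Add(Pow(C, 2), Mul(2, C)))
n = -6 (n = Add(Mul(Mul(3, Add(2, 3)), 0), -6) = Add(Mul(Mul(3, 5), 0), -6) = Add(Mul(15, 0), -6) = Add(0, -6) = -6)
Add(n, Mul(-91, -73)) = Add(-6, Mul(-91, -73)) = Add(-6, 6643) = 6637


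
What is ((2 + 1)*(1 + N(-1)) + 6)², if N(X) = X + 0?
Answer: 36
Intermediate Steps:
N(X) = X
((2 + 1)*(1 + N(-1)) + 6)² = ((2 + 1)*(1 - 1) + 6)² = (3*0 + 6)² = (0 + 6)² = 6² = 36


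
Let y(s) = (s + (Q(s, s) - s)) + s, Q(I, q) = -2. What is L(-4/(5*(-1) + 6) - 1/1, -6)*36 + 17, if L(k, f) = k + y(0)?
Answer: -235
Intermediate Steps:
y(s) = -2 + s (y(s) = (s + (-2 - s)) + s = -2 + s)
L(k, f) = -2 + k (L(k, f) = k + (-2 + 0) = k - 2 = -2 + k)
L(-4/(5*(-1) + 6) - 1/1, -6)*36 + 17 = (-2 + (-4/(5*(-1) + 6) - 1/1))*36 + 17 = (-2 + (-4/(-5 + 6) - 1*1))*36 + 17 = (-2 + (-4/1 - 1))*36 + 17 = (-2 + (-4*1 - 1))*36 + 17 = (-2 + (-4 - 1))*36 + 17 = (-2 - 5)*36 + 17 = -7*36 + 17 = -252 + 17 = -235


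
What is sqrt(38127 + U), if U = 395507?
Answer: sqrt(433634) ≈ 658.51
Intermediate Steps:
sqrt(38127 + U) = sqrt(38127 + 395507) = sqrt(433634)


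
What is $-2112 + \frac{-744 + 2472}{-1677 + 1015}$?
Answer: $- \frac{699936}{331} \approx -2114.6$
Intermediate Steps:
$-2112 + \frac{-744 + 2472}{-1677 + 1015} = -2112 + \frac{1728}{-662} = -2112 + 1728 \left(- \frac{1}{662}\right) = -2112 - \frac{864}{331} = - \frac{699936}{331}$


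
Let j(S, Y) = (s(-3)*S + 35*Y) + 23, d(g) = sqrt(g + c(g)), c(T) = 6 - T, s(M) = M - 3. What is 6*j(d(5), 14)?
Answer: 3078 - 36*sqrt(6) ≈ 2989.8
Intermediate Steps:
s(M) = -3 + M
d(g) = sqrt(6) (d(g) = sqrt(g + (6 - g)) = sqrt(6))
j(S, Y) = 23 - 6*S + 35*Y (j(S, Y) = ((-3 - 3)*S + 35*Y) + 23 = (-6*S + 35*Y) + 23 = 23 - 6*S + 35*Y)
6*j(d(5), 14) = 6*(23 - 6*sqrt(6) + 35*14) = 6*(23 - 6*sqrt(6) + 490) = 6*(513 - 6*sqrt(6)) = 3078 - 36*sqrt(6)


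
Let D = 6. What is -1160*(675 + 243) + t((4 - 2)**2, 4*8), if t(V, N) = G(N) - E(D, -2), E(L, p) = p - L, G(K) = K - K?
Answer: -1064872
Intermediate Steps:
G(K) = 0
t(V, N) = 8 (t(V, N) = 0 - (-2 - 1*6) = 0 - (-2 - 6) = 0 - 1*(-8) = 0 + 8 = 8)
-1160*(675 + 243) + t((4 - 2)**2, 4*8) = -1160*(675 + 243) + 8 = -1160*918 + 8 = -1064880 + 8 = -1064872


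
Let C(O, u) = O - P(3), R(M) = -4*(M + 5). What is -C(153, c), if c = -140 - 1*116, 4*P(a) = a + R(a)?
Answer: -641/4 ≈ -160.25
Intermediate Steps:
R(M) = -20 - 4*M (R(M) = -4*(5 + M) = -20 - 4*M)
P(a) = -5 - 3*a/4 (P(a) = (a + (-20 - 4*a))/4 = (-20 - 3*a)/4 = -5 - 3*a/4)
c = -256 (c = -140 - 116 = -256)
C(O, u) = 29/4 + O (C(O, u) = O - (-5 - 3/4*3) = O - (-5 - 9/4) = O - 1*(-29/4) = O + 29/4 = 29/4 + O)
-C(153, c) = -(29/4 + 153) = -1*641/4 = -641/4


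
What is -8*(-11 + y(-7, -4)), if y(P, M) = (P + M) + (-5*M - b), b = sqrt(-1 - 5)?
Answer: 16 + 8*I*sqrt(6) ≈ 16.0 + 19.596*I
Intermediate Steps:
b = I*sqrt(6) (b = sqrt(-6) = I*sqrt(6) ≈ 2.4495*I)
y(P, M) = P - 4*M - I*sqrt(6) (y(P, M) = (P + M) + (-5*M - I*sqrt(6)) = (M + P) + (-5*M - I*sqrt(6)) = P - 4*M - I*sqrt(6))
-8*(-11 + y(-7, -4)) = -8*(-11 + (-7 - 4*(-4) - I*sqrt(6))) = -8*(-11 + (-7 + 16 - I*sqrt(6))) = -8*(-11 + (9 - I*sqrt(6))) = -8*(-2 - I*sqrt(6)) = 16 + 8*I*sqrt(6)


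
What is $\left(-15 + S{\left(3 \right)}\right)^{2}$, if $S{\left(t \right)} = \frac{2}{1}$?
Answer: $169$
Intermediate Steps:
$S{\left(t \right)} = 2$ ($S{\left(t \right)} = 2 \cdot 1 = 2$)
$\left(-15 + S{\left(3 \right)}\right)^{2} = \left(-15 + 2\right)^{2} = \left(-13\right)^{2} = 169$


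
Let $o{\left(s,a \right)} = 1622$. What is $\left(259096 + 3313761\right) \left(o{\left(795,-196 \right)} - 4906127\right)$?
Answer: $-17523095020785$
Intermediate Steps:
$\left(259096 + 3313761\right) \left(o{\left(795,-196 \right)} - 4906127\right) = \left(259096 + 3313761\right) \left(1622 - 4906127\right) = 3572857 \left(-4904505\right) = -17523095020785$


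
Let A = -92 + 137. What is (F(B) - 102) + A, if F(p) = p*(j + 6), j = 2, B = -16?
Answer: -185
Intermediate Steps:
A = 45
F(p) = 8*p (F(p) = p*(2 + 6) = p*8 = 8*p)
(F(B) - 102) + A = (8*(-16) - 102) + 45 = (-128 - 102) + 45 = -230 + 45 = -185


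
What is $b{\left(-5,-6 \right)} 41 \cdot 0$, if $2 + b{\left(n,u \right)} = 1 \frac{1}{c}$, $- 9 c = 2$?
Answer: $0$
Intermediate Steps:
$c = - \frac{2}{9}$ ($c = \left(- \frac{1}{9}\right) 2 = - \frac{2}{9} \approx -0.22222$)
$b{\left(n,u \right)} = - \frac{13}{2}$ ($b{\left(n,u \right)} = -2 + 1 \frac{1}{- \frac{2}{9}} = -2 + 1 \left(- \frac{9}{2}\right) = -2 - \frac{9}{2} = - \frac{13}{2}$)
$b{\left(-5,-6 \right)} 41 \cdot 0 = \left(- \frac{13}{2}\right) 41 \cdot 0 = \left(- \frac{533}{2}\right) 0 = 0$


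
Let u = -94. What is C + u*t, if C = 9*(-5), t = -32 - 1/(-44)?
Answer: 65139/22 ≈ 2960.9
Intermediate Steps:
t = -1407/44 (t = -32 - 1*(-1/44) = -32 + 1/44 = -1407/44 ≈ -31.977)
C = -45
C + u*t = -45 - 94*(-1407/44) = -45 + 66129/22 = 65139/22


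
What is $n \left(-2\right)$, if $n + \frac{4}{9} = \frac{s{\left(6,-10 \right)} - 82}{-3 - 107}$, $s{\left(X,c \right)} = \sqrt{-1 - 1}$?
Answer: $- \frac{298}{495} + \frac{i \sqrt{2}}{55} \approx -0.60202 + 0.025713 i$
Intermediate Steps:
$s{\left(X,c \right)} = i \sqrt{2}$ ($s{\left(X,c \right)} = \sqrt{-2} = i \sqrt{2}$)
$n = \frac{149}{495} - \frac{i \sqrt{2}}{110}$ ($n = - \frac{4}{9} + \frac{i \sqrt{2} - 82}{-3 - 107} = - \frac{4}{9} + \frac{-82 + i \sqrt{2}}{-110} = - \frac{4}{9} + \left(-82 + i \sqrt{2}\right) \left(- \frac{1}{110}\right) = - \frac{4}{9} + \left(\frac{41}{55} - \frac{i \sqrt{2}}{110}\right) = \frac{149}{495} - \frac{i \sqrt{2}}{110} \approx 0.30101 - 0.012856 i$)
$n \left(-2\right) = \left(\frac{149}{495} - \frac{i \sqrt{2}}{110}\right) \left(-2\right) = - \frac{298}{495} + \frac{i \sqrt{2}}{55}$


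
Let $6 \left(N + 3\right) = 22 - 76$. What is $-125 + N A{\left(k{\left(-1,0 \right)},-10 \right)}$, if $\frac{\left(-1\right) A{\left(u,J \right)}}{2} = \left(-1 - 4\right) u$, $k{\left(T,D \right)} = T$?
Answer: $-5$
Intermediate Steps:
$A{\left(u,J \right)} = 10 u$ ($A{\left(u,J \right)} = - 2 \left(-1 - 4\right) u = - 2 \left(- 5 u\right) = 10 u$)
$N = -12$ ($N = -3 + \frac{22 - 76}{6} = -3 + \frac{1}{6} \left(-54\right) = -3 - 9 = -12$)
$-125 + N A{\left(k{\left(-1,0 \right)},-10 \right)} = -125 - 12 \cdot 10 \left(-1\right) = -125 - -120 = -125 + 120 = -5$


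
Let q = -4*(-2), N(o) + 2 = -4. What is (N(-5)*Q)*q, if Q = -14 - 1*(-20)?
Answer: -288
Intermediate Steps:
Q = 6 (Q = -14 + 20 = 6)
N(o) = -6 (N(o) = -2 - 4 = -6)
q = 8
(N(-5)*Q)*q = -6*6*8 = -36*8 = -288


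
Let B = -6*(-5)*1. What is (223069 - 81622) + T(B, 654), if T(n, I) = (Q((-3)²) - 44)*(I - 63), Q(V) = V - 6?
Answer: 117216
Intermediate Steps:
Q(V) = -6 + V
B = 30 (B = 30*1 = 30)
T(n, I) = 2583 - 41*I (T(n, I) = ((-6 + (-3)²) - 44)*(I - 63) = ((-6 + 9) - 44)*(-63 + I) = (3 - 44)*(-63 + I) = -41*(-63 + I) = 2583 - 41*I)
(223069 - 81622) + T(B, 654) = (223069 - 81622) + (2583 - 41*654) = 141447 + (2583 - 26814) = 141447 - 24231 = 117216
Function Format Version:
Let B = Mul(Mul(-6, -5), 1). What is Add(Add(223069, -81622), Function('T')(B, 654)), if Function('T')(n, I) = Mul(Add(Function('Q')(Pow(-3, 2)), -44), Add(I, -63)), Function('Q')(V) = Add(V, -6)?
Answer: 117216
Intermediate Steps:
Function('Q')(V) = Add(-6, V)
B = 30 (B = Mul(30, 1) = 30)
Function('T')(n, I) = Add(2583, Mul(-41, I)) (Function('T')(n, I) = Mul(Add(Add(-6, Pow(-3, 2)), -44), Add(I, -63)) = Mul(Add(Add(-6, 9), -44), Add(-63, I)) = Mul(Add(3, -44), Add(-63, I)) = Mul(-41, Add(-63, I)) = Add(2583, Mul(-41, I)))
Add(Add(223069, -81622), Function('T')(B, 654)) = Add(Add(223069, -81622), Add(2583, Mul(-41, 654))) = Add(141447, Add(2583, -26814)) = Add(141447, -24231) = 117216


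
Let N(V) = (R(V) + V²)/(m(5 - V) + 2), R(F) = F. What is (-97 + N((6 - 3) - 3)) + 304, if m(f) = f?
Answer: 207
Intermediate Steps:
N(V) = (V + V²)/(7 - V) (N(V) = (V + V²)/((5 - V) + 2) = (V + V²)/(7 - V))
(-97 + N((6 - 3) - 3)) + 304 = (-97 + ((6 - 3) - 3)*(-1 - ((6 - 3) - 3))/(-7 + ((6 - 3) - 3))) + 304 = (-97 + (3 - 3)*(-1 - (3 - 3))/(-7 + (3 - 3))) + 304 = (-97 + 0*(-1 - 1*0)/(-7 + 0)) + 304 = (-97 + 0*(-1 + 0)/(-7)) + 304 = (-97 + 0*(-⅐)*(-1)) + 304 = (-97 + 0) + 304 = -97 + 304 = 207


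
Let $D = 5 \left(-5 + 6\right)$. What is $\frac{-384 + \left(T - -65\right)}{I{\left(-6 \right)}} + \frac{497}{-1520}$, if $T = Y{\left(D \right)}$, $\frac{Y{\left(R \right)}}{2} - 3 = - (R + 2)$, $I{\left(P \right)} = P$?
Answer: $\frac{82343}{1520} \approx 54.173$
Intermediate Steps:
$D = 5$ ($D = 5 \cdot 1 = 5$)
$Y{\left(R \right)} = 2 - 2 R$ ($Y{\left(R \right)} = 6 + 2 \left(- (R + 2)\right) = 6 + 2 \left(- (2 + R)\right) = 6 + 2 \left(-2 - R\right) = 6 - \left(4 + 2 R\right) = 2 - 2 R$)
$T = -8$ ($T = 2 - 10 = -8$)
$\frac{-384 + \left(T - -65\right)}{I{\left(-6 \right)}} + \frac{497}{-1520} = \frac{-384 - -57}{-6} + \frac{497}{-1520} = \left(-384 + \left(-8 + 65\right)\right) \left(- \frac{1}{6}\right) + 497 \left(- \frac{1}{1520}\right) = \left(-384 + 57\right) \left(- \frac{1}{6}\right) - \frac{497}{1520} = \left(-327\right) \left(- \frac{1}{6}\right) - \frac{497}{1520} = \frac{109}{2} - \frac{497}{1520} = \frac{82343}{1520}$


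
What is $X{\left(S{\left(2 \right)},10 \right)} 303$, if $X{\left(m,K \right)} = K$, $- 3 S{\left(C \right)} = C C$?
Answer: $3030$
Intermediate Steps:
$S{\left(C \right)} = - \frac{C^{2}}{3}$ ($S{\left(C \right)} = - \frac{C C}{3} = - \frac{C^{2}}{3}$)
$X{\left(S{\left(2 \right)},10 \right)} 303 = 10 \cdot 303 = 3030$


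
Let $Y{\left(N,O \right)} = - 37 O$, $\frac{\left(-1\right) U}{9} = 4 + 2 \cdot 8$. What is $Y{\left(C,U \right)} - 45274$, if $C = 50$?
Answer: $-38614$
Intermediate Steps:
$U = -180$ ($U = - 9 \left(4 + 2 \cdot 8\right) = - 9 \left(4 + 16\right) = \left(-9\right) 20 = -180$)
$Y{\left(C,U \right)} - 45274 = \left(-37\right) \left(-180\right) - 45274 = 6660 - 45274 = -38614$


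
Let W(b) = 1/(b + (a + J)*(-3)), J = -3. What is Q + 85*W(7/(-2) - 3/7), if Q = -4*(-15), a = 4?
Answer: 4630/97 ≈ 47.732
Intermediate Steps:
W(b) = 1/(-3 + b) (W(b) = 1/(b + (4 - 3)*(-3)) = 1/(b + 1*(-3)) = 1/(b - 3) = 1/(-3 + b))
Q = 60
Q + 85*W(7/(-2) - 3/7) = 60 + 85/(-3 + (7/(-2) - 3/7)) = 60 + 85/(-3 + (7*(-½) - 3*⅐)) = 60 + 85/(-3 + (-7/2 - 3/7)) = 60 + 85/(-3 - 55/14) = 60 + 85/(-97/14) = 60 + 85*(-14/97) = 60 - 1190/97 = 4630/97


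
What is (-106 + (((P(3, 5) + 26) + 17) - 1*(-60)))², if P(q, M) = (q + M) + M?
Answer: 100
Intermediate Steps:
P(q, M) = q + 2*M (P(q, M) = (M + q) + M = q + 2*M)
(-106 + (((P(3, 5) + 26) + 17) - 1*(-60)))² = (-106 + ((((3 + 2*5) + 26) + 17) - 1*(-60)))² = (-106 + ((((3 + 10) + 26) + 17) + 60))² = (-106 + (((13 + 26) + 17) + 60))² = (-106 + ((39 + 17) + 60))² = (-106 + (56 + 60))² = (-106 + 116)² = 10² = 100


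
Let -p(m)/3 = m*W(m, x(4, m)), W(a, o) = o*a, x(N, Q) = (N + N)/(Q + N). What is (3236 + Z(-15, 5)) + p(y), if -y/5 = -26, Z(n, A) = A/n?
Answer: 41969/201 ≈ 208.80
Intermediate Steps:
x(N, Q) = 2*N/(N + Q) (x(N, Q) = (2*N)/(N + Q) = 2*N/(N + Q))
y = 130 (y = -5*(-26) = 130)
W(a, o) = a*o
p(m) = -24*m²/(4 + m) (p(m) = -3*m*m*(2*4/(4 + m)) = -3*m*m*(8/(4 + m)) = -3*m*8*m/(4 + m) = -24*m²/(4 + m))
(3236 + Z(-15, 5)) + p(y) = (3236 + 5/(-15)) - 24*130²/(4 + 130) = (3236 + 5*(-1/15)) - 24*16900/134 = (3236 - ⅓) - 24*16900*1/134 = 9707/3 - 202800/67 = 41969/201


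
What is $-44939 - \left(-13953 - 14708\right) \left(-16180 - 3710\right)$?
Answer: $-570112229$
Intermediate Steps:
$-44939 - \left(-13953 - 14708\right) \left(-16180 - 3710\right) = -44939 - - 28661 \left(-16180 - 3710\right) = -44939 - \left(-28661\right) \left(-19890\right) = -44939 - 570067290 = -570112229$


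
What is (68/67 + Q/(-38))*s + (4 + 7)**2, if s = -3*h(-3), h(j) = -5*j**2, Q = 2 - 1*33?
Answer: 937301/2546 ≈ 368.15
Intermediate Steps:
Q = -31 (Q = 2 - 33 = -31)
s = 135 (s = -(-15)*(-3)**2 = -(-15)*9 = -3*(-45) = 135)
(68/67 + Q/(-38))*s + (4 + 7)**2 = (68/67 - 31/(-38))*135 + (4 + 7)**2 = (68*(1/67) - 31*(-1/38))*135 + 11**2 = (68/67 + 31/38)*135 + 121 = (4661/2546)*135 + 121 = 629235/2546 + 121 = 937301/2546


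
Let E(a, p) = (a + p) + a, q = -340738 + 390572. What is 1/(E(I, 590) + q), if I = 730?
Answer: 1/51884 ≈ 1.9274e-5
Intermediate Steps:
q = 49834
E(a, p) = p + 2*a
1/(E(I, 590) + q) = 1/((590 + 2*730) + 49834) = 1/((590 + 1460) + 49834) = 1/(2050 + 49834) = 1/51884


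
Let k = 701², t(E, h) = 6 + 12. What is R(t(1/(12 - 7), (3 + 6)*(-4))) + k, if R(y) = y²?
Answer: 491725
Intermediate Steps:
t(E, h) = 18
k = 491401
R(t(1/(12 - 7), (3 + 6)*(-4))) + k = 18² + 491401 = 324 + 491401 = 491725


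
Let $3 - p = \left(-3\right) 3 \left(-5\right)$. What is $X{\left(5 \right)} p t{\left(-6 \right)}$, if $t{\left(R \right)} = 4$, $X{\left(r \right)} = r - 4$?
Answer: $-168$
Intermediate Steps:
$X{\left(r \right)} = -4 + r$
$p = -42$ ($p = 3 - \left(-3\right) 3 \left(-5\right) = 3 - \left(-9\right) \left(-5\right) = 3 - 45 = -42$)
$X{\left(5 \right)} p t{\left(-6 \right)} = \left(-4 + 5\right) \left(-42\right) 4 = 1 \left(-42\right) 4 = \left(-42\right) 4 = -168$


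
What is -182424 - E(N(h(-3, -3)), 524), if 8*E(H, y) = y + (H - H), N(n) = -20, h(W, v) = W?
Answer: -364979/2 ≈ -1.8249e+5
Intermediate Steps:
E(H, y) = y/8 (E(H, y) = (y + (H - H))/8 = (y + 0)/8 = y/8)
-182424 - E(N(h(-3, -3)), 524) = -182424 - 524/8 = -182424 - 1*131/2 = -182424 - 131/2 = -364979/2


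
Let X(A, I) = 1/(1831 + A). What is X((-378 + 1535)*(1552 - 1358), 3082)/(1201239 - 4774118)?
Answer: -1/808503216031 ≈ -1.2369e-12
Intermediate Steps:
X((-378 + 1535)*(1552 - 1358), 3082)/(1201239 - 4774118) = 1/((1831 + (-378 + 1535)*(1552 - 1358))*(1201239 - 4774118)) = 1/((1831 + 1157*194)*(-3572879)) = -1/3572879/(1831 + 224458) = -1/3572879/226289 = (1/226289)*(-1/3572879) = -1/808503216031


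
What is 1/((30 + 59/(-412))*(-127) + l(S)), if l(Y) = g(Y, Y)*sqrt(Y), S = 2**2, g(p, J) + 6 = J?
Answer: -412/1563875 ≈ -0.00026345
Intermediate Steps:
g(p, J) = -6 + J
S = 4
l(Y) = sqrt(Y)*(-6 + Y) (l(Y) = (-6 + Y)*sqrt(Y) = sqrt(Y)*(-6 + Y))
1/((30 + 59/(-412))*(-127) + l(S)) = 1/((30 + 59/(-412))*(-127) + sqrt(4)*(-6 + 4)) = 1/((30 + 59*(-1/412))*(-127) + 2*(-2)) = 1/((30 - 59/412)*(-127) - 4) = 1/((12301/412)*(-127) - 4) = 1/(-1562227/412 - 4) = 1/(-1563875/412) = -412/1563875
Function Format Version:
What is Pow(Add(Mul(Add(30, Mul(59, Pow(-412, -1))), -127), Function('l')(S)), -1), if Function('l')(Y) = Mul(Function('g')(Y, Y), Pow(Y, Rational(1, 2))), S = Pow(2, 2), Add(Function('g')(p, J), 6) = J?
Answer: Rational(-412, 1563875) ≈ -0.00026345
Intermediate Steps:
Function('g')(p, J) = Add(-6, J)
S = 4
Function('l')(Y) = Mul(Pow(Y, Rational(1, 2)), Add(-6, Y)) (Function('l')(Y) = Mul(Add(-6, Y), Pow(Y, Rational(1, 2))) = Mul(Pow(Y, Rational(1, 2)), Add(-6, Y)))
Pow(Add(Mul(Add(30, Mul(59, Pow(-412, -1))), -127), Function('l')(S)), -1) = Pow(Add(Mul(Add(30, Mul(59, Pow(-412, -1))), -127), Mul(Pow(4, Rational(1, 2)), Add(-6, 4))), -1) = Pow(Add(Mul(Add(30, Mul(59, Rational(-1, 412))), -127), Mul(2, -2)), -1) = Pow(Add(Mul(Add(30, Rational(-59, 412)), -127), -4), -1) = Pow(Add(Mul(Rational(12301, 412), -127), -4), -1) = Pow(Add(Rational(-1562227, 412), -4), -1) = Pow(Rational(-1563875, 412), -1) = Rational(-412, 1563875)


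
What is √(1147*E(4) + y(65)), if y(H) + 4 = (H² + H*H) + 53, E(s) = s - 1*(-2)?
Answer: 3*√1709 ≈ 124.02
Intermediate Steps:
E(s) = 2 + s (E(s) = s + 2 = 2 + s)
y(H) = 49 + 2*H² (y(H) = -4 + ((H² + H*H) + 53) = -4 + ((H² + H²) + 53) = -4 + (2*H² + 53) = -4 + (53 + 2*H²) = 49 + 2*H²)
√(1147*E(4) + y(65)) = √(1147*(2 + 4) + (49 + 2*65²)) = √(1147*6 + (49 + 2*4225)) = √(6882 + (49 + 8450)) = √(6882 + 8499) = √15381 = 3*√1709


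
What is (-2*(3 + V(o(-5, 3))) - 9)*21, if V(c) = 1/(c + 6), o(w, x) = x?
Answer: -959/3 ≈ -319.67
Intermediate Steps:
V(c) = 1/(6 + c)
(-2*(3 + V(o(-5, 3))) - 9)*21 = (-2*(3 + 1/(6 + 3)) - 9)*21 = (-2*(3 + 1/9) - 9)*21 = (-2*(3 + ⅑) - 9)*21 = (-2*28/9 - 9)*21 = (-56/9 - 9)*21 = -137/9*21 = -959/3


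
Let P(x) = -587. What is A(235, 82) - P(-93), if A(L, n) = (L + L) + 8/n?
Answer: 43341/41 ≈ 1057.1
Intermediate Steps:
A(L, n) = 2*L + 8/n
A(235, 82) - P(-93) = (2*235 + 8/82) - 1*(-587) = (470 + 8*(1/82)) + 587 = (470 + 4/41) + 587 = 19274/41 + 587 = 43341/41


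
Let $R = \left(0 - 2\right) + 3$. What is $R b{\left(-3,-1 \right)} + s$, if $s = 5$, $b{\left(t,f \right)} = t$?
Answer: $2$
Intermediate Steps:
$R = 1$ ($R = -2 + 3 = 1$)
$R b{\left(-3,-1 \right)} + s = 1 \left(-3\right) + 5 = -3 + 5 = 2$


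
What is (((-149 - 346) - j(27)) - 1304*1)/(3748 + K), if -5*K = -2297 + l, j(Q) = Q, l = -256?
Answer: -9130/21293 ≈ -0.42878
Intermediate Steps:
K = 2553/5 (K = -(-2297 - 256)/5 = -⅕*(-2553) = 2553/5 ≈ 510.60)
(((-149 - 346) - j(27)) - 1304*1)/(3748 + K) = (((-149 - 346) - 1*27) - 1304*1)/(3748 + 2553/5) = ((-495 - 27) - 1304)/(21293/5) = (-522 - 1304)*(5/21293) = -1826*5/21293 = -9130/21293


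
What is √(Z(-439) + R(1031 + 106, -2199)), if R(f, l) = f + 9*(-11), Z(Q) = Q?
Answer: √599 ≈ 24.474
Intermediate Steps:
R(f, l) = -99 + f (R(f, l) = f - 99 = -99 + f)
√(Z(-439) + R(1031 + 106, -2199)) = √(-439 + (-99 + (1031 + 106))) = √(-439 + (-99 + 1137)) = √(-439 + 1038) = √599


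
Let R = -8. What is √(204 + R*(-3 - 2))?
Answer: 2*√61 ≈ 15.620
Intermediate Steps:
√(204 + R*(-3 - 2)) = √(204 - 8*(-3 - 2)) = √(204 - 8*(-5)) = √(204 + 40) = √244 = 2*√61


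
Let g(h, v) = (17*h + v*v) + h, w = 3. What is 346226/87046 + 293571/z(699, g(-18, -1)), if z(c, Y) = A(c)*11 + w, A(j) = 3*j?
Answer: 5590269181/334691870 ≈ 16.703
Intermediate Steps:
g(h, v) = v² + 18*h (g(h, v) = (17*h + v²) + h = (v² + 17*h) + h = v² + 18*h)
z(c, Y) = 3 + 33*c (z(c, Y) = (3*c)*11 + 3 = 33*c + 3 = 3 + 33*c)
346226/87046 + 293571/z(699, g(-18, -1)) = 346226/87046 + 293571/(3 + 33*699) = 346226*(1/87046) + 293571/(3 + 23067) = 173113/43523 + 293571/23070 = 173113/43523 + 293571*(1/23070) = 173113/43523 + 97857/7690 = 5590269181/334691870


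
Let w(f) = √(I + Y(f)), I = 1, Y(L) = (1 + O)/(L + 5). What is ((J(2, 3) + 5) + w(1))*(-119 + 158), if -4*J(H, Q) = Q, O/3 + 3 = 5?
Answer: 663/4 + 13*√78/2 ≈ 223.16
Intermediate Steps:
O = 6 (O = -9 + 3*5 = -9 + 15 = 6)
J(H, Q) = -Q/4
Y(L) = 7/(5 + L) (Y(L) = (1 + 6)/(L + 5) = 7/(5 + L))
w(f) = √(1 + 7/(5 + f))
((J(2, 3) + 5) + w(1))*(-119 + 158) = ((-¼*3 + 5) + √((12 + 1)/(5 + 1)))*(-119 + 158) = ((-¾ + 5) + √(13/6))*39 = (17/4 + √((⅙)*13))*39 = (17/4 + √(13/6))*39 = (17/4 + √78/6)*39 = 663/4 + 13*√78/2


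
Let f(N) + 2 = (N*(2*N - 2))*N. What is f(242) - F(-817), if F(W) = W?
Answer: 28228663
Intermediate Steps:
f(N) = -2 + N**2*(-2 + 2*N) (f(N) = -2 + (N*(2*N - 2))*N = -2 + (N*(-2 + 2*N))*N = -2 + N**2*(-2 + 2*N))
f(242) - F(-817) = (-2 - 2*242**2 + 2*242**3) - 1*(-817) = (-2 - 2*58564 + 2*14172488) + 817 = (-2 - 117128 + 28344976) + 817 = 28227846 + 817 = 28228663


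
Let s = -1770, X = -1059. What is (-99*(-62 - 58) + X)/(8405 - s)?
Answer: 10821/10175 ≈ 1.0635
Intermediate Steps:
(-99*(-62 - 58) + X)/(8405 - s) = (-99*(-62 - 58) - 1059)/(8405 - 1*(-1770)) = (-99*(-120) - 1059)/(8405 + 1770) = (11880 - 1059)/10175 = 10821*(1/10175) = 10821/10175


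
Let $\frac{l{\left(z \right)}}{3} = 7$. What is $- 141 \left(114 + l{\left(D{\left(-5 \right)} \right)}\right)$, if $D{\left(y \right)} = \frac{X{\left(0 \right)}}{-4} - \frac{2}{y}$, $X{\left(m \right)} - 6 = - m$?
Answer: $-19035$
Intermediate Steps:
$X{\left(m \right)} = 6 - m$
$D{\left(y \right)} = - \frac{3}{2} - \frac{2}{y}$ ($D{\left(y \right)} = \frac{6 - 0}{-4} - \frac{2}{y} = \left(6 + 0\right) \left(- \frac{1}{4}\right) - \frac{2}{y} = 6 \left(- \frac{1}{4}\right) - \frac{2}{y} = - \frac{3}{2} - \frac{2}{y}$)
$l{\left(z \right)} = 21$ ($l{\left(z \right)} = 3 \cdot 7 = 21$)
$- 141 \left(114 + l{\left(D{\left(-5 \right)} \right)}\right) = - 141 \left(114 + 21\right) = \left(-141\right) 135 = -19035$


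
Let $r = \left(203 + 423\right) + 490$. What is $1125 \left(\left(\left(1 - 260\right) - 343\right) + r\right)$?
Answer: $578250$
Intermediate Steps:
$r = 1116$ ($r = 626 + 490 = 1116$)
$1125 \left(\left(\left(1 - 260\right) - 343\right) + r\right) = 1125 \left(\left(\left(1 - 260\right) - 343\right) + 1116\right) = 1125 \left(\left(-259 - 343\right) + 1116\right) = 1125 \left(-602 + 1116\right) = 1125 \cdot 514 = 578250$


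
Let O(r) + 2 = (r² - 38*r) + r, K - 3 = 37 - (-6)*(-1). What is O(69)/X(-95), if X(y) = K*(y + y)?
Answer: -1103/3230 ≈ -0.34149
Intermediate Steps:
K = 34 (K = 3 + (37 - (-6)*(-1)) = 3 + (37 - 1*6) = 3 + (37 - 6) = 3 + 31 = 34)
O(r) = -2 + r² - 37*r (O(r) = -2 + ((r² - 38*r) + r) = -2 + (r² - 37*r) = -2 + r² - 37*r)
X(y) = 68*y (X(y) = 34*(y + y) = 34*(2*y) = 68*y)
O(69)/X(-95) = (-2 + 69² - 37*69)/((68*(-95))) = (-2 + 4761 - 2553)/(-6460) = 2206*(-1/6460) = -1103/3230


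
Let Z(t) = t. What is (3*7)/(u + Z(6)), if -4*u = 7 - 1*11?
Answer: 3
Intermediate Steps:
u = 1 (u = -(7 - 1*11)/4 = -(7 - 11)/4 = -¼*(-4) = 1)
(3*7)/(u + Z(6)) = (3*7)/(1 + 6) = 21/7 = (⅐)*21 = 3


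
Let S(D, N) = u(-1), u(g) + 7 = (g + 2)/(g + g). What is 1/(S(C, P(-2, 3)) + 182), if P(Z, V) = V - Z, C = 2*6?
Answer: 2/349 ≈ 0.0057307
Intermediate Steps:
C = 12
u(g) = -7 + (2 + g)/(2*g) (u(g) = -7 + (g + 2)/(g + g) = -7 + (2 + g)/((2*g)) = -7 + (2 + g)*(1/(2*g)) = -7 + (2 + g)/(2*g))
S(D, N) = -15/2 (S(D, N) = -13/2 + 1/(-1) = -13/2 - 1 = -15/2)
1/(S(C, P(-2, 3)) + 182) = 1/(-15/2 + 182) = 1/(349/2) = 2/349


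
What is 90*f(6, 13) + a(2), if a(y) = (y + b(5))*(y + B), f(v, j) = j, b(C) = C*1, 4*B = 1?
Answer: 4743/4 ≈ 1185.8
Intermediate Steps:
B = 1/4 (B = (1/4)*1 = 1/4 ≈ 0.25000)
b(C) = C
a(y) = (5 + y)*(1/4 + y) (a(y) = (y + 5)*(y + 1/4) = (5 + y)*(1/4 + y))
90*f(6, 13) + a(2) = 90*13 + (5/4 + 2**2 + (21/4)*2) = 1170 + (5/4 + 4 + 21/2) = 1170 + 63/4 = 4743/4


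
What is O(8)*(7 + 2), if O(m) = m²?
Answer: 576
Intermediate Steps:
O(8)*(7 + 2) = 8²*(7 + 2) = 64*9 = 576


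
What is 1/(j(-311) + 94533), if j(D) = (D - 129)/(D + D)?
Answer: 311/29399983 ≈ 1.0578e-5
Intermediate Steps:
j(D) = (-129 + D)/(2*D) (j(D) = (-129 + D)/((2*D)) = (-129 + D)*(1/(2*D)) = (-129 + D)/(2*D))
1/(j(-311) + 94533) = 1/((½)*(-129 - 311)/(-311) + 94533) = 1/((½)*(-1/311)*(-440) + 94533) = 1/(220/311 + 94533) = 1/(29399983/311) = 311/29399983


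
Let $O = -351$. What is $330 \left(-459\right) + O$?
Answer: $-151821$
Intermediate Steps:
$330 \left(-459\right) + O = 330 \left(-459\right) - 351 = -151470 - 351 = -151821$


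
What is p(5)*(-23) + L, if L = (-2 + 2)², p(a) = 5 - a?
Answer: 0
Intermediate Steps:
L = 0 (L = 0² = 0)
p(5)*(-23) + L = (5 - 1*5)*(-23) + 0 = (5 - 5)*(-23) + 0 = 0*(-23) + 0 = 0 + 0 = 0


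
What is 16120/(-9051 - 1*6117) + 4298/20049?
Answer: -3583303/4223656 ≈ -0.84839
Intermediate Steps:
16120/(-9051 - 1*6117) + 4298/20049 = 16120/(-9051 - 6117) + 4298*(1/20049) = 16120/(-15168) + 4298/20049 = 16120*(-1/15168) + 4298/20049 = -2015/1896 + 4298/20049 = -3583303/4223656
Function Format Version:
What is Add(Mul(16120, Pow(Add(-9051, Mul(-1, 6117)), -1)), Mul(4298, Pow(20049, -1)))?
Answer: Rational(-3583303, 4223656) ≈ -0.84839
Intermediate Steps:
Add(Mul(16120, Pow(Add(-9051, Mul(-1, 6117)), -1)), Mul(4298, Pow(20049, -1))) = Add(Mul(16120, Pow(Add(-9051, -6117), -1)), Mul(4298, Rational(1, 20049))) = Add(Mul(16120, Pow(-15168, -1)), Rational(4298, 20049)) = Add(Mul(16120, Rational(-1, 15168)), Rational(4298, 20049)) = Add(Rational(-2015, 1896), Rational(4298, 20049)) = Rational(-3583303, 4223656)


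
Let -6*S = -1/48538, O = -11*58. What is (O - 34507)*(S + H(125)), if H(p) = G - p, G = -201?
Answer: 1112225930805/97076 ≈ 1.1457e+7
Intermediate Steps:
O = -638
H(p) = -201 - p
S = 1/291228 (S = -(-1)/(6*48538) = -⅙*(-1/48538) = 1/291228 ≈ 3.4337e-6)
(O - 34507)*(S + H(125)) = (-638 - 34507)*(1/291228 + (-201 - 1*125)) = -35145*(1/291228 + (-201 - 125)) = -35145*(1/291228 - 326) = -35145*(-94940327/291228) = 1112225930805/97076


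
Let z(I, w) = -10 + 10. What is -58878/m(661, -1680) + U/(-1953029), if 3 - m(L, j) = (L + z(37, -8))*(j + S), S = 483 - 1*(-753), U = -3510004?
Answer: 305050034162/191062874041 ≈ 1.5966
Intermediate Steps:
z(I, w) = 0
S = 1236 (S = 483 + 753 = 1236)
m(L, j) = 3 - L*(1236 + j) (m(L, j) = 3 - (L + 0)*(j + 1236) = 3 - L*(1236 + j))
-58878/m(661, -1680) + U/(-1953029) = -58878/(3 - 1236*661 - 1*661*(-1680)) - 3510004/(-1953029) = -58878/(3 - 816996 + 1110480) - 3510004*(-1/1953029) = -58878/293487 + 3510004/1953029 = -58878*1/293487 + 3510004/1953029 = -19626/97829 + 3510004/1953029 = 305050034162/191062874041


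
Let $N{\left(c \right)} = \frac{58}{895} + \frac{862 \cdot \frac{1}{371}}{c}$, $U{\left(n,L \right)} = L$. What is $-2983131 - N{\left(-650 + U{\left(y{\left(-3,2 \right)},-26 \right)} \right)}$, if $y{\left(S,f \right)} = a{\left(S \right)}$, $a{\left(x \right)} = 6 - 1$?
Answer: $- \frac{334800408605849}{112231210} \approx -2.9831 \cdot 10^{6}$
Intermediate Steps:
$a{\left(x \right)} = 5$
$y{\left(S,f \right)} = 5$
$N{\left(c \right)} = \frac{58}{895} + \frac{862}{371 c}$ ($N{\left(c \right)} = 58 \cdot \frac{1}{895} + \frac{862 \cdot \frac{1}{371}}{c} = \frac{58}{895} + \frac{862}{371 c}$)
$-2983131 - N{\left(-650 + U{\left(y{\left(-3,2 \right)},-26 \right)} \right)} = -2983131 - \frac{2 \left(385745 + 10759 \left(-650 - 26\right)\right)}{332045 \left(-650 - 26\right)} = -2983131 - \frac{2 \left(385745 + 10759 \left(-676\right)\right)}{332045 \left(-676\right)} = -2983131 - \frac{2}{332045} \left(- \frac{1}{676}\right) \left(385745 - 7273084\right) = -2983131 - \frac{2}{332045} \left(- \frac{1}{676}\right) \left(-6887339\right) = -2983131 - \frac{6887339}{112231210} = - \frac{334800408605849}{112231210}$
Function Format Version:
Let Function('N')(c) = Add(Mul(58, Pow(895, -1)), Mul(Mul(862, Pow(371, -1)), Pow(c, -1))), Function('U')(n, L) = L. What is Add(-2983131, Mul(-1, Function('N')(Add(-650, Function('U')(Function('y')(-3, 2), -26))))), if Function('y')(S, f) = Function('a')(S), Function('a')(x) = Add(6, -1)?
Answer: Rational(-334800408605849, 112231210) ≈ -2.9831e+6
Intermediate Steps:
Function('a')(x) = 5
Function('y')(S, f) = 5
Function('N')(c) = Add(Rational(58, 895), Mul(Rational(862, 371), Pow(c, -1))) (Function('N')(c) = Add(Mul(58, Rational(1, 895)), Mul(Mul(862, Rational(1, 371)), Pow(c, -1))) = Add(Rational(58, 895), Mul(Rational(862, 371), Pow(c, -1))))
Add(-2983131, Mul(-1, Function('N')(Add(-650, Function('U')(Function('y')(-3, 2), -26))))) = Add(-2983131, Mul(-1, Mul(Rational(2, 332045), Pow(Add(-650, -26), -1), Add(385745, Mul(10759, Add(-650, -26)))))) = Add(-2983131, Mul(-1, Mul(Rational(2, 332045), Pow(-676, -1), Add(385745, Mul(10759, -676))))) = Add(-2983131, Mul(-1, Mul(Rational(2, 332045), Rational(-1, 676), Add(385745, -7273084)))) = Add(-2983131, Mul(-1, Mul(Rational(2, 332045), Rational(-1, 676), -6887339))) = Add(-2983131, Mul(-1, Rational(6887339, 112231210))) = Add(-2983131, Rational(-6887339, 112231210)) = Rational(-334800408605849, 112231210)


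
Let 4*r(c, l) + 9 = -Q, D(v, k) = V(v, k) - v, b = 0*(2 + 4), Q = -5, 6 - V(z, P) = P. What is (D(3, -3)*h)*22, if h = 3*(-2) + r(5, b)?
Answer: -924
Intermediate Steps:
V(z, P) = 6 - P
b = 0 (b = 0*6 = 0)
D(v, k) = 6 - k - v (D(v, k) = (6 - k) - v = 6 - k - v)
r(c, l) = -1 (r(c, l) = -9/4 + (-1*(-5))/4 = -9/4 + (1/4)*5 = -9/4 + 5/4 = -1)
h = -7 (h = 3*(-2) - 1 = -6 - 1 = -7)
(D(3, -3)*h)*22 = ((6 - 1*(-3) - 1*3)*(-7))*22 = ((6 + 3 - 3)*(-7))*22 = (6*(-7))*22 = -42*22 = -924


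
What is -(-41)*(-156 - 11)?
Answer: -6847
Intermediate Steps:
-(-41)*(-156 - 11) = -(-41)*(-167) = -1*6847 = -6847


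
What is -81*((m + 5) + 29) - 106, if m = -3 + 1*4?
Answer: -2941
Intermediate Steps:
m = 1 (m = -3 + 4 = 1)
-81*((m + 5) + 29) - 106 = -81*((1 + 5) + 29) - 106 = -81*(6 + 29) - 106 = -81*35 - 106 = -2835 - 106 = -2941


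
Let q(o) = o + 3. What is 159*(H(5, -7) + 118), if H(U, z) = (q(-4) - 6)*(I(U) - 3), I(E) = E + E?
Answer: 10971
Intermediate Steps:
I(E) = 2*E
q(o) = 3 + o
H(U, z) = 21 - 14*U (H(U, z) = ((3 - 4) - 6)*(2*U - 3) = (-1 - 6)*(-3 + 2*U) = -7*(-3 + 2*U) = 21 - 14*U)
159*(H(5, -7) + 118) = 159*((21 - 14*5) + 118) = 159*((21 - 70) + 118) = 159*(-49 + 118) = 159*69 = 10971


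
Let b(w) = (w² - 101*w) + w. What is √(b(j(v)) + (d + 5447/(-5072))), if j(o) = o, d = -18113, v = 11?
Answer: I*√30698302507/1268 ≈ 138.18*I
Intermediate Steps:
b(w) = w² - 100*w
√(b(j(v)) + (d + 5447/(-5072))) = √(11*(-100 + 11) + (-18113 + 5447/(-5072))) = √(11*(-89) + (-18113 + 5447*(-1/5072))) = √(-979 + (-18113 - 5447/5072)) = √(-979 - 91874583/5072) = √(-96840071/5072) = I*√30698302507/1268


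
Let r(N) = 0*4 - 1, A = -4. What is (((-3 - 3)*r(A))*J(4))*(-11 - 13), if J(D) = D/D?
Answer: -144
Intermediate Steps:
J(D) = 1
r(N) = -1 (r(N) = 0 - 1 = -1)
(((-3 - 3)*r(A))*J(4))*(-11 - 13) = (((-3 - 3)*(-1))*1)*(-11 - 13) = (-6*(-1)*1)*(-24) = (6*1)*(-24) = 6*(-24) = -144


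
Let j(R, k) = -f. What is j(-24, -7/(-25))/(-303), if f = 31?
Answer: 31/303 ≈ 0.10231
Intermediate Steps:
j(R, k) = -31 (j(R, k) = -1*31 = -31)
j(-24, -7/(-25))/(-303) = -31/(-303) = -31*(-1/303) = 31/303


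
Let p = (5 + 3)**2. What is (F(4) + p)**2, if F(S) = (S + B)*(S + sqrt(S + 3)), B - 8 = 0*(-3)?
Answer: 13552 + 2688*sqrt(7) ≈ 20664.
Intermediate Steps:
B = 8 (B = 8 + 0*(-3) = 8 + 0 = 8)
p = 64 (p = 8**2 = 64)
F(S) = (8 + S)*(S + sqrt(3 + S)) (F(S) = (S + 8)*(S + sqrt(S + 3)) = (8 + S)*(S + sqrt(3 + S)))
(F(4) + p)**2 = ((4**2 + 8*4 + 8*sqrt(3 + 4) + 4*sqrt(3 + 4)) + 64)**2 = ((16 + 32 + 8*sqrt(7) + 4*sqrt(7)) + 64)**2 = ((48 + 12*sqrt(7)) + 64)**2 = (112 + 12*sqrt(7))**2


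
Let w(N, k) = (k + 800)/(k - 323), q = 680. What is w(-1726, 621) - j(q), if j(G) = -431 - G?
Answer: 332499/298 ≈ 1115.8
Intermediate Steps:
w(N, k) = (800 + k)/(-323 + k)
w(-1726, 621) - j(q) = (800 + 621)/(-323 + 621) - (-431 - 1*680) = 1421/298 - (-431 - 680) = (1/298)*1421 - 1*(-1111) = 1421/298 + 1111 = 332499/298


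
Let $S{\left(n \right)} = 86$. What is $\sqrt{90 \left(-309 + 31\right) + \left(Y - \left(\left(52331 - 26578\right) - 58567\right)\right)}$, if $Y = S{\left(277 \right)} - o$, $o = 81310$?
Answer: $i \sqrt{73430} \approx 270.98 i$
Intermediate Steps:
$Y = -81224$ ($Y = 86 - 81310 = -81224$)
$\sqrt{90 \left(-309 + 31\right) + \left(Y - \left(\left(52331 - 26578\right) - 58567\right)\right)} = \sqrt{90 \left(-309 + 31\right) - 48410} = \sqrt{90 \left(-278\right) - 48410} = \sqrt{-25020 - 48410} = \sqrt{-73430} = i \sqrt{73430}$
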